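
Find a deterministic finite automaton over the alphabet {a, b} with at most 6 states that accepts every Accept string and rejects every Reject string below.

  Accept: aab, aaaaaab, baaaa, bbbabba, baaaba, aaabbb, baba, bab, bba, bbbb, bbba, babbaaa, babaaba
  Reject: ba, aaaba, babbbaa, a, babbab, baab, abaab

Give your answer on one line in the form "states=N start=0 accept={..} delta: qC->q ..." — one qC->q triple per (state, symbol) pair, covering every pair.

states=4 start=0 accept={1,3} delta: 0a->0 0b->1 1a->2 1b->2 2a->1 2b->3 3a->1 3b->3

Fold the examples into a partial DFA from state 0: repeatedly fix the first undefined (state, symbol) met by the shortest-then-alphabetical prefix, trying targets in increasing order and rejecting any under which an Accept and a Reject string meet in one state with the same remainder; add a state when all current targets are rejected. Accepting states are where Accept strings end.
a: 0a undefined. 0a->0: ok.
b: 0b undefined. 0b->0: no, aab/ba meet in 0. Open state 1: 0b->1.
ba: 1a undefined. 1a->0: no, aab/baab meet in 1. 1a->1: no, aab/ba meet in 1. Open state 2: 1a->2.
bb: 1b undefined. 1b->0: no, bba/a meet in 0. 1b->1: no, bba/ba meet in 2. 1b->2: ok.
baa: 2a undefined. 2a->0: no, aab/baab meet in 1. 2a->1: ok.
bab: 2b undefined. 2b->0: no, baaaba/a meet in 0. 2b->1: no, aab/babbbaa meet in 1. 2b->2: no, aaabbb/ba meet in 2. Open state 3: 2b->3.
baba: 3a undefined. 3a->0: no, baaaba/a meet in 0. 3a->1: ok.
babb: 3b undefined. 3b->0: no, aab/babbbaa meet in 1. 3b->1: no, aaabbb/babbab meet in 3. 3b->2: no, bbbb/ba meet in 2. 3b->3: ok.
All examples now run through 4 states with every (state, symbol) defined. Accept strings end in {1,3}, Reject strings end in {0,2}; accept={1,3}.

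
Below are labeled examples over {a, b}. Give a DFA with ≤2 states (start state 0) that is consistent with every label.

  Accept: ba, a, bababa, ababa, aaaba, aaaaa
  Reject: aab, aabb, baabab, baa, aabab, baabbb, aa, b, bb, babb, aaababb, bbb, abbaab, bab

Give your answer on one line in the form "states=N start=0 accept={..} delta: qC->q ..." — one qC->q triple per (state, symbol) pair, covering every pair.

states=2 start=0 accept={1} delta: 0a->1 0b->0 1a->0 1b->0

Fold the examples into a partial DFA from state 0: repeatedly fix the first undefined (state, symbol) met by the shortest-then-alphabetical prefix, trying targets in increasing order and rejecting any under which an Accept and a Reject string meet in one state with the same remainder; add a state when all current targets are rejected. Accepting states are where Accept strings end.
a: 0a undefined. 0a->0: no, a/aa meet in 0. Open state 1: 0a->1.
b: 0b undefined. 0b->0: ok.
aa: 1a undefined. 1a->0: ok.
ab: 1b undefined. 1b->0: ok.
All examples now run through 2 states with every (state, symbol) defined. Accept strings end in {1}, Reject strings end in {0}; accept={1}.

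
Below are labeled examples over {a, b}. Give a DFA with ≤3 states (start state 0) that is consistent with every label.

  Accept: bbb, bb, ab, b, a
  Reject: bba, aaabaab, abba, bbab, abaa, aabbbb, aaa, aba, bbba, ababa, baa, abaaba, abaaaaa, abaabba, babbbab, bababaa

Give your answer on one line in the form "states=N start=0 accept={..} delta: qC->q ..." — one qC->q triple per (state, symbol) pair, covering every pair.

Grow the machine one transition at a time. Run the examples from 0; the earliest place one falls off (shortest prefix, ties alphabetical) gets sent to the lowest-numbered state that keeps every Accept/Reject pair distinguishable — a pair clashes when both reach the same state with identical unread suffix — and to a fresh state only if none does.
a: 0a undefined. 0a->0: no, a/aaa meet in 0. Open state 1: 0a->1.
b: 0b undefined. 0b->0: no, ab/bbab meet in 1 with "b" left. 0b->1: ok.
aa: 1a undefined. 1a->0: no, b/aaa meet in 1. 1a->1: no, b/aaa meet in 1. Open state 2: 1a->2.
ab: 1b undefined. 1b->0: no, bbb/bba meet in 1. 1b->1: ok.
aaa: 2a undefined. 2a->0: no, bbb/aaabaab meet in 1. 2a->1: no, bbb/aaabaab meet in 1. 2a->2: ok.
aab: 2b undefined. 2b->0: no, bbb/aabbbb meet in 1. 2b->1: no, bbb/aaabaab meet in 1. 2b->2: ok.
All examples now run through 3 states with every (state, symbol) defined. Accept strings end in {1}, Reject strings end in {2}; accept={1}.

states=3 start=0 accept={1} delta: 0a->1 0b->1 1a->2 1b->1 2a->2 2b->2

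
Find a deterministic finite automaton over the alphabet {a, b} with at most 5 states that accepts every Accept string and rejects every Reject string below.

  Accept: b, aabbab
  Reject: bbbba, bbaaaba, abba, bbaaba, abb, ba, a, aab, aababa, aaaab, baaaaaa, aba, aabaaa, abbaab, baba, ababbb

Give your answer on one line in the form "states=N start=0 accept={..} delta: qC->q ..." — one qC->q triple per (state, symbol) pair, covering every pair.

State merging on the prefix tree: take the shortest (then alphabetical) example prefix whose next move is undefined and point that move at state 0, else 1, else 2, ...; a target is out if some Accept/Reject pair would then sit in one state with the same input left (inseparable). If every existing state is out, open a new one.
a: 0a undefined. 0a->0: no, b/aab meet in 0 with "b" left. Open state 1: 0a->1.
b: 0b undefined. 0b->0: ok.
aa: 1a undefined. 1a->0: no, b/aab meet in 0. 1a->1: ok.
ab: 1b undefined. 1b->0: no, b/abb meet in 0. 1b->1: no, aabbab/bbbba meet in 1. Open state 2: 1b->2.
aba: 2a undefined. 2a->0: no, b/bbaaaba meet in 0. 2a->1: ok.
abb: 2b undefined. 2b->0: no, b/abb meet in 0. 2b->1: no, aabbab/aab meet in 2. 2b->2: no, aabbab/abb meet in 2. Open state 3: 2b->3.
abba: 3a undefined. 3a->0: no, b/abba meet in 0. 3a->1: no, aabbab/aab meet in 2. 3a->2: no, aabbab/abb meet in 3. 3a->3: no, aabbab/abbaab meet in 3 with "b" left. Open state 4: 3a->4.
abbaa: 4a undefined. 4a->0: no, b/abbaab meet in 0. 4a->1: ok.
aabbab: 4b undefined. 4b->0: ok.
ababbb: 3b undefined. 3b->0: no, b/ababbb meet in 0. 3b->1: ok.
All examples now run through 5 states with every (state, symbol) defined. Accept strings end in {0}, Reject strings end in {1,2,3,4}; accept={0}.

states=5 start=0 accept={0} delta: 0a->1 0b->0 1a->1 1b->2 2a->1 2b->3 3a->4 3b->1 4a->1 4b->0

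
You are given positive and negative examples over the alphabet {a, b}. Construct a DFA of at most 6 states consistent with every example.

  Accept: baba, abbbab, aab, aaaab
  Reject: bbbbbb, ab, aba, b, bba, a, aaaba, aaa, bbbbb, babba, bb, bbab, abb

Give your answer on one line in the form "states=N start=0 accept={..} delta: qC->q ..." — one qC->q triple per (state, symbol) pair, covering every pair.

states=5 start=0 accept={2,4} delta: 0a->1 0b->1 1a->2 1b->3 2a->1 2b->4 3a->0 3b->0 4a->2 4b->0

Grow the machine one transition at a time. Run the examples from 0; the earliest place one falls off (shortest prefix, ties alphabetical) gets sent to the lowest-numbered state that keeps every Accept/Reject pair distinguishable — a pair clashes when both reach the same state with identical unread suffix — and to a fresh state only if none does.
a: 0a undefined. 0a->0: no, aab/ab meet in 0 with "b" left. Open state 1: 0a->1.
b: 0b undefined. 0b->0: no, baba/aba meet in 1 with "ba" left. 0b->1: ok.
aa: 1a undefined. 1a->0: no, aab/b meet in 1. 1a->1: no, baba/aba meet in 1 with "ba" left. Open state 2: 1a->2.
ab: 1b undefined. 1b->0: no, abbbab/bbbbbb meet in 0. 1b->1: no, abbbab/bbab meet in 2 with "b" left. 1b->2: no, aab/abb meet in 2 with "b" left. Open state 3: 1b->3.
aaa: 2a undefined. 2a->0: no, aaaab/ab meet in 3. 2a->1: ok.
aab: 2b undefined. 2b->0: no, baba/b meet in 1. 2b->1: no, aab/b meet in 1. 2b->2: no, baba/b meet in 1. 2b->3: no, baba/aba meet in 3 with "a" left. Open state 4: 2b->4.
aba: 3a undefined. 3a->0: ok.
abb: 3b undefined. 3b->0: ok.
baba: 4a undefined. 4a->0: no, baba/bbbbbb meet in 0. 4a->1: no, baba/b meet in 1. 4a->2: ok.
babb: 4b undefined. 4b->0: ok.
All examples now run through 5 states with every (state, symbol) defined. Accept strings end in {2,4}, Reject strings end in {0,1,3}; accept={2,4}.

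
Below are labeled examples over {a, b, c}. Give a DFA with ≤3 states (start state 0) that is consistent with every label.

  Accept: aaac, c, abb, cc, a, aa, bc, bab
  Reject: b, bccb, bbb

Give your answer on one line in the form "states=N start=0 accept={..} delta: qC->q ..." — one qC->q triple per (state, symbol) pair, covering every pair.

states=2 start=0 accept={0} delta: 0a->0 0b->1 0c->0 1a->1 1b->0 1c->0

Grow the machine one transition at a time. Run the examples from 0; the earliest place one falls off (shortest prefix, ties alphabetical) gets sent to the lowest-numbered state that keeps every Accept/Reject pair distinguishable — a pair clashes when both reach the same state with identical unread suffix — and to a fresh state only if none does.
a: 0a undefined. 0a->0: ok.
b: 0b undefined. 0b->0: no, abb/b meet in 0. Open state 1: 0b->1.
c: 0c undefined. 0c->0: ok.
ba: 1a undefined. 1a->0: no, bab/b meet in 1. 1a->1: ok.
bb: 1b undefined. 1b->0: ok.
bc: 1c undefined. 1c->0: ok.
All examples now run through 2 states with every (state, symbol) defined. Accept strings end in {0}, Reject strings end in {1}; accept={0}.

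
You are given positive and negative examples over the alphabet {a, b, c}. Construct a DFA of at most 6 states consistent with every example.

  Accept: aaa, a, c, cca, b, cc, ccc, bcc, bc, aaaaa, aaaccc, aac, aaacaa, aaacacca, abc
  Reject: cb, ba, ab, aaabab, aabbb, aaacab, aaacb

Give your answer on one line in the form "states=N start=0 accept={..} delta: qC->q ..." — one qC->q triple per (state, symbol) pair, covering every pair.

State merging on the prefix tree: take the shortest (then alphabetical) example prefix whose next move is undefined and point that move at state 0, else 1, else 2, ...; a target is out if some Accept/Reject pair would then sit in one state with the same input left (inseparable). If every existing state is out, open a new one.
a: 0a undefined. 0a->0: no, b/ab meet in 0 with "b" left. Open state 1: 0a->1.
b: 0b undefined. 0b->0: no, a/ba meet in 1. 0b->1: ok.
c: 0c undefined. 0c->0: no, a/cb meet in 1. 0c->1: ok.
aa: 1a undefined. 1a->0: ok.
ab: 1b undefined. 1b->0: no, aaa/aabbb meet in 1. 1b->1: no, aaa/cb meet in 1. Open state 2: 1b->2.
bc: 1c undefined. 1c->0: no, aaa/aaacb meet in 1. 1c->1: no, aaa/aaacab meet in 1. 1c->2: no, cc/cb meet in 2. Open state 3: 1c->3.
abc: 2c undefined. 2c->0: no, abc/ba meet in 0. 2c->1: ok.
bcc: 3c undefined. 3c->0: no, ccc/ba meet in 0. 3c->1: ok.
cca: 3a undefined. 3a->0: no, aaa/aaacab meet in 1. 3a->1: no, aaacaa/ba meet in 0. 3a->2: no, cca/cb meet in 2. 3a->3: ok.
aaaba: 2a undefined. 2a->0: no, aaa/aaabab meet in 1. 2a->1: ok.
aaacb: 3b undefined. 3b->0: ok.
aabbb: 2b undefined. 2b->0: ok.
All examples now run through 4 states with every (state, symbol) defined. Accept strings end in {1,3}, Reject strings end in {0,2}; accept={1,3}.

states=4 start=0 accept={1,3} delta: 0a->1 0b->1 0c->1 1a->0 1b->2 1c->3 2a->1 2b->0 2c->1 3a->3 3b->0 3c->1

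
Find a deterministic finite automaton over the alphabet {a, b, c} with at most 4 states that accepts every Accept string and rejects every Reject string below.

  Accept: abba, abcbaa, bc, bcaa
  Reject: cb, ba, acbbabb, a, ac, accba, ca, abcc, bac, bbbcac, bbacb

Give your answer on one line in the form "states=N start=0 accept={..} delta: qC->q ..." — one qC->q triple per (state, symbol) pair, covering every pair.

Fold the examples into a partial DFA from state 0: repeatedly fix the first undefined (state, symbol) met by the shortest-then-alphabetical prefix, trying targets in increasing order and rejecting any under which an Accept and a Reject string meet in one state with the same remainder; add a state when all current targets are rejected. Accepting states are where Accept strings end.
a: 0a undefined. 0a->0: ok.
b: 0b undefined. 0b->0: no, abba/ba meet in 0. Open state 1: 0b->1.
c: 0c undefined. 0c->0: ok.
ba: 1a undefined. 1a->0: ok.
bb: 1b undefined. 1b->0: no, abba/ba meet in 0. 1b->1: no, abba/ba meet in 0. Open state 2: 1b->2.
bc: 1c undefined. 1c->0: no, abcbaa/ba meet in 0. 1c->1: no, bc/cb meet in 1. 1c->2: ok.
bba: 2a undefined. 2a->0: no, abba/ba meet in 0. 2a->1: no, abba/cb meet in 1. 2a->2: ok.
bbb: 2b undefined. 2b->0: no, abcbaa/ba meet in 0. 2b->1: no, abba/acbbabb meet in 2. 2b->2: no, abba/acbbabb meet in 2. Open state 3: 2b->3.
abcc: 2c undefined. 2c->0: ok.
bbbc: 3c undefined. 3c->0: ok.
abcba: 3a undefined. 3a->0: no, abcbaa/ba meet in 0. 3a->1: no, abcbaa/ba meet in 0. 3a->2: ok.
acbbabb: 3b undefined. 3b->0: ok.
All examples now run through 4 states with every (state, symbol) defined. Accept strings end in {2}, Reject strings end in {0,1}; accept={2}.

states=4 start=0 accept={2} delta: 0a->0 0b->1 0c->0 1a->0 1b->2 1c->2 2a->2 2b->3 2c->0 3a->2 3b->0 3c->0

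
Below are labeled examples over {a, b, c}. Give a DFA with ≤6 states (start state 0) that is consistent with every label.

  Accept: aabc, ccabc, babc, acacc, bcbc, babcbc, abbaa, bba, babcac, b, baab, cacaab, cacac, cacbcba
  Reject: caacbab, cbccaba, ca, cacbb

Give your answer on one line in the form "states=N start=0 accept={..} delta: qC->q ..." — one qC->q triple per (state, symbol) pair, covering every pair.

states=5 start=0 accept={0,1,3} delta: 0a->0 0b->0 0c->1 1a->2 1b->0 1c->1 2a->2 2b->1 2c->3 3a->0 3b->4 3c->0 4a->3 4b->2 4c->0

Grow the machine one transition at a time. Run the examples from 0; the earliest place one falls off (shortest prefix, ties alphabetical) gets sent to the lowest-numbered state that keeps every Accept/Reject pair distinguishable — a pair clashes when both reach the same state with identical unread suffix — and to a fresh state only if none does.
a: 0a undefined. 0a->0: ok.
b: 0b undefined. 0b->0: ok.
c: 0c undefined. 0c->0: no, aabc/caacbab meet in 0. Open state 1: 0c->1.
ca: 1a undefined. 1a->0: no, abbaa/ca meet in 0. 1a->1: no, aabc/ca meet in 1. Open state 2: 1a->2.
cb: 1b undefined. 1b->0: ok.
cc: 1c undefined. 1c->0: no, abbaa/cbccaba meet in 0. 1c->1: ok.
caa: 2a undefined. 2a->0: no, abbaa/caacbab meet in 0. 2a->1: no, abbaa/caacbab meet in 0. 2a->2: ok.
cac: 2c undefined. 2c->0: no, abbaa/caacbab meet in 0. 2c->1: no, abbaa/caacbab meet in 0. 2c->2: no, acacc/ca meet in 2. Open state 3: 2c->3.
caca: 3a undefined. 3a->0: ok.
cacb: 3b undefined. 3b->0: no, abbaa/caacbab meet in 0. 3b->1: no, abbaa/cacbb meet in 0. 3b->2: no, cacbcba/ca meet in 2. 3b->3: no, abbaa/caacbab meet in 0. Open state 4: 3b->4.
ccab: 2b undefined. 2b->0: no, abbaa/cbccaba meet in 0. 2b->1: ok.
acacc: 3c undefined. 3c->0: ok.
cacbb: 4b undefined. 4b->0: no, acacc/cacbb meet in 0. 4b->1: no, aabc/cacbb meet in 1. 4b->2: ok.
cacbc: 4c undefined. 4c->0: ok.
caacba: 4a undefined. 4a->0: no, acacc/caacbab meet in 0. 4a->1: no, acacc/caacbab meet in 0. 4a->2: no, aabc/caacbab meet in 1. 4a->3: ok.
All examples now run through 5 states with every (state, symbol) defined. Accept strings end in {0,1,3}, Reject strings end in {2,4}; accept={0,1,3}.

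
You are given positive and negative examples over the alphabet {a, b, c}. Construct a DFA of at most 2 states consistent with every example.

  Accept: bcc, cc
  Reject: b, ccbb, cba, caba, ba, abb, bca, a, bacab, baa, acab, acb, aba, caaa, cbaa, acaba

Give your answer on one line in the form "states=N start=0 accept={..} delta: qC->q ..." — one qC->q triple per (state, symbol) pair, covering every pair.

states=2 start=0 accept={1} delta: 0a->0 0b->0 0c->1 1a->0 1b->0 1c->1

Fold the examples into a partial DFA from state 0: repeatedly fix the first undefined (state, symbol) met by the shortest-then-alphabetical prefix, trying targets in increasing order and rejecting any under which an Accept and a Reject string meet in one state with the same remainder; add a state when all current targets are rejected. Accepting states are where Accept strings end.
a: 0a undefined. 0a->0: ok.
b: 0b undefined. 0b->0: ok.
c: 0c undefined. 0c->0: no, bcc/b meet in 0. Open state 1: 0c->1.
ca: 1a undefined. 1a->0: ok.
cb: 1b undefined. 1b->0: ok.
cc: 1c undefined. 1c->0: no, bcc/b meet in 0. 1c->1: ok.
All examples now run through 2 states with every (state, symbol) defined. Accept strings end in {1}, Reject strings end in {0}; accept={1}.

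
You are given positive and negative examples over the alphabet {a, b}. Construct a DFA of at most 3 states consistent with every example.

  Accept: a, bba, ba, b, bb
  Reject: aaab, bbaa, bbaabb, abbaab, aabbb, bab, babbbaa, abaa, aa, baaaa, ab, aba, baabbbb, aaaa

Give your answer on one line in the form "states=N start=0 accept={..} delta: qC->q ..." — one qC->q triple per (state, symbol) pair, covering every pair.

states=3 start=0 accept={0,1} delta: 0a->1 0b->0 1a->2 1b->2 2a->2 2b->2

State merging on the prefix tree: take the shortest (then alphabetical) example prefix whose next move is undefined and point that move at state 0, else 1, else 2, ...; a target is out if some Accept/Reject pair would then sit in one state with the same input left (inseparable). If every existing state is out, open a new one.
a: 0a undefined. 0a->0: no, a/aa meet in 0. Open state 1: 0a->1.
b: 0b undefined. 0b->0: ok.
aa: 1a undefined. 1a->0: no, b/bbaa meet in 0. 1a->1: no, a/bbaa meet in 1. Open state 2: 1a->2.
ab: 1b undefined. 1b->0: no, a/aba meet in 1. 1b->1: no, a/bab meet in 1. 1b->2: ok.
aaa: 2a undefined. 2a->0: no, a/abaa meet in 1. 2a->1: no, a/aba meet in 1. 2a->2: ok.
aab: 2b undefined. 2b->0: no, b/aaab meet in 0. 2b->1: no, a/aaab meet in 1. 2b->2: ok.
All examples now run through 3 states with every (state, symbol) defined. Accept strings end in {0,1}, Reject strings end in {2}; accept={0,1}.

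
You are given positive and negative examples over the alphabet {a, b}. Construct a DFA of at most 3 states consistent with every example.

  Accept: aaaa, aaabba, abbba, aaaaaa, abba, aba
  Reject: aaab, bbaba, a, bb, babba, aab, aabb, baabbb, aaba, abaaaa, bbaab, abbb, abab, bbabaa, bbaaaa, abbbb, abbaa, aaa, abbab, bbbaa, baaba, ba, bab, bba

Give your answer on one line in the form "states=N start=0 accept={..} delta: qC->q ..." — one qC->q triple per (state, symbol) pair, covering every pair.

states=3 start=0 accept={0} delta: 0a->1 0b->2 1a->0 1b->1 2a->2 2b->2

State merging on the prefix tree: take the shortest (then alphabetical) example prefix whose next move is undefined and point that move at state 0, else 1, else 2, ...; a target is out if some Accept/Reject pair would then sit in one state with the same input left (inseparable). If every existing state is out, open a new one.
a: 0a undefined. 0a->0: no, aaaa/a meet in 0. Open state 1: 0a->1.
b: 0b undefined. 0b->0: no, aaaa/bbaaaa meet in 1 with "aaa" left. 0b->1: no, aba/bba meet in 1 with "ba" left. Open state 2: 0b->2.
aa: 1a undefined. 1a->0: ok.
ab: 1b undefined. 1b->0: no, aaaa/aaab meet in 0. 1b->1: ok.
ba: 2a undefined. 2a->0: no, aaaa/aaba meet in 0. 2a->1: no, aaaa/babba meet in 0. 2a->2: ok.
bb: 2b undefined. 2b->0: no, aaaa/bbaba meet in 0. 2b->1: no, aaaa/babba meet in 0. 2b->2: ok.
All examples now run through 3 states with every (state, symbol) defined. Accept strings end in {0}, Reject strings end in {1,2}; accept={0}.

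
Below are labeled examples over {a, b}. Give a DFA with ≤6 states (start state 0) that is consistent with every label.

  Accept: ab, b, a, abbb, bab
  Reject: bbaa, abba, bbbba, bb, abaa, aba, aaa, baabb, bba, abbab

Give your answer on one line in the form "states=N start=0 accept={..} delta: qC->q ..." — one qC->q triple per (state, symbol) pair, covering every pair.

states=5 start=0 accept={0,1,2} delta: 0a->1 0b->2 1a->2 1b->2 2a->3 2b->3 3a->4 3b->0 4a->3 4b->4

Grow the machine one transition at a time. Run the examples from 0; the earliest place one falls off (shortest prefix, ties alphabetical) gets sent to the lowest-numbered state that keeps every Accept/Reject pair distinguishable — a pair clashes when both reach the same state with identical unread suffix — and to a fresh state only if none does.
a: 0a undefined. 0a->0: no, a/aaa meet in 0. Open state 1: 0a->1.
b: 0b undefined. 0b->0: no, b/bb meet in 0. 0b->1: no, ab/bb meet in 1 with "b" left. Open state 2: 0b->2.
aa: 1a undefined. 1a->0: no, a/aaa meet in 1. 1a->1: no, a/aaa meet in 1. 1a->2: ok.
ab: 1b undefined. 1b->0: no, b/abaa meet in 2. 1b->1: no, b/abba meet in 2. 1b->2: ok.
ba: 2a undefined. 2a->0: no, a/abaa meet in 1. 2a->1: no, ab/abaa meet in 2. 2a->2: no, ab/abaa meet in 2. Open state 3: 2a->3.
bb: 2b undefined. 2b->0: no, ab/bbaa meet in 2. 2b->1: no, ab/abba meet in 2. 2b->2: no, ab/bb meet in 2. 2b->3: ok.
baa: 3a undefined. 3a->0: no, ab/abbab meet in 2. 3a->1: no, ab/bbaa meet in 2. 3a->2: no, ab/abba meet in 2. 3a->3: no, abbb/abbab meet in 3 with "b" left. Open state 4: 3a->4.
bab: 3b undefined. 3b->0: ok.
baab: 4b undefined. 4b->0: no, ab/baabb meet in 2. 4b->1: no, ab/baabb meet in 2. 4b->2: no, ab/abbab meet in 2. 4b->3: no, abbb/baabb meet in 0. 4b->4: ok.
bbaa: 4a undefined. 4a->0: no, abbb/bbaa meet in 0. 4a->1: no, a/bbaa meet in 1. 4a->2: no, ab/bbaa meet in 2. 4a->3: ok.
All examples now run through 5 states with every (state, symbol) defined. Accept strings end in {0,1,2}, Reject strings end in {3,4}; accept={0,1,2}.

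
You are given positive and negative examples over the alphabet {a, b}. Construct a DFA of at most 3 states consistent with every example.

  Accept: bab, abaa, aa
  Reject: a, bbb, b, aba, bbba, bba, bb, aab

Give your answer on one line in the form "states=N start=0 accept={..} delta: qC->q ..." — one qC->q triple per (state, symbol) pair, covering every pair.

Fold the examples into a partial DFA from state 0: repeatedly fix the first undefined (state, symbol) met by the shortest-then-alphabetical prefix, trying targets in increasing order and rejecting any under which an Accept and a Reject string meet in one state with the same remainder; add a state when all current targets are rejected. Accepting states are where Accept strings end.
a: 0a undefined. 0a->0: no, aa/a meet in 0. Open state 1: 0a->1.
b: 0b undefined. 0b->0: ok.
aa: 1a undefined. 1a->0: no, aa/bbb meet in 0. 1a->1: no, bab/aab meet in 1 with "b" left. Open state 2: 1a->2.
ab: 1b undefined. 1b->0: no, bab/bbb meet in 0. 1b->1: no, bab/a meet in 1. 1b->2: ok.
aab: 2b undefined. 2b->0: ok.
aba: 2a undefined. 2a->0: no, abaa/a meet in 1. 2a->1: ok.
All examples now run through 3 states with every (state, symbol) defined. Accept strings end in {2}, Reject strings end in {0,1}; accept={2}.

states=3 start=0 accept={2} delta: 0a->1 0b->0 1a->2 1b->2 2a->1 2b->0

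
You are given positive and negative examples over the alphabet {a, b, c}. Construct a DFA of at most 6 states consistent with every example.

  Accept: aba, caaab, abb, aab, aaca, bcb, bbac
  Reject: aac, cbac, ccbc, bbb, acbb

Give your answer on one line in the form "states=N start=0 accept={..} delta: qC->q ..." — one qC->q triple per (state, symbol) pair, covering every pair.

states=4 start=0 accept={0,1,3} delta: 0a->0 0b->1 0c->2 1a->0 1b->3 1c->0 2a->0 2b->2 2c->1 3a->1 3b->2 3c->2

State merging on the prefix tree: take the shortest (then alphabetical) example prefix whose next move is undefined and point that move at state 0, else 1, else 2, ...; a target is out if some Accept/Reject pair would then sit in one state with the same input left (inseparable). If every existing state is out, open a new one.
a: 0a undefined. 0a->0: ok.
b: 0b undefined. 0b->0: no, aba/bbb meet in 0. Open state 1: 0b->1.
c: 0c undefined. 0c->0: no, abb/acbb meet in 1 with "b" left. 0c->1: no, aab/aac meet in 1. Open state 2: 0c->2.
bb: 1b undefined. 1b->0: no, aab/bbb meet in 1. 1b->1: no, abb/bbb meet in 1. 1b->2: no, abb/aac meet in 2. Open state 3: 1b->3.
bc: 1c undefined. 1c->0: ok.
ca: 2a undefined. 2a->0: ok.
cb: 2b undefined. 2b->0: no, caaab/acbb meet in 1. 2b->1: no, abb/acbb meet in 3. 2b->2: ok.
cc: 2c undefined. 2c->0: no, aaca/ccbc meet in 0. 2c->1: ok.
aba: 1a undefined. 1a->0: ok.
bba: 3a undefined. 3a->0: no, bbac/aac meet in 2. 3a->1: ok.
bbb: 3b undefined. 3b->0: no, aba/bbb meet in 0. 3b->1: no, caaab/bbb meet in 1. 3b->2: ok.
ccbc: 3c undefined. 3c->0: no, aba/ccbc meet in 0. 3c->1: no, caaab/ccbc meet in 1. 3c->2: ok.
All examples now run through 4 states with every (state, symbol) defined. Accept strings end in {0,1,3}, Reject strings end in {2}; accept={0,1,3}.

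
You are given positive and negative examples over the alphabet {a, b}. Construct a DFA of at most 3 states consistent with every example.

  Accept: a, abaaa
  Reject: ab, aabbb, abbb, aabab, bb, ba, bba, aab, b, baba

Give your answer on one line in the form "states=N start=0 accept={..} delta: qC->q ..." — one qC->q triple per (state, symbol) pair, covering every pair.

states=3 start=0 accept={0} delta: 0a->0 0b->1 1a->2 1b->1 2a->0 2b->1

Fold the examples into a partial DFA from state 0: repeatedly fix the first undefined (state, symbol) met by the shortest-then-alphabetical prefix, trying targets in increasing order and rejecting any under which an Accept and a Reject string meet in one state with the same remainder; add a state when all current targets are rejected. Accepting states are where Accept strings end.
a: 0a undefined. 0a->0: ok.
b: 0b undefined. 0b->0: no, a/ab meet in 0. Open state 1: 0b->1.
ba: 1a undefined. 1a->0: no, a/ba meet in 0. 1a->1: no, abaaa/ab meet in 1. Open state 2: 1a->2.
bb: 1b undefined. 1b->0: no, a/bb meet in 0. 1b->1: ok.
bab: 2b undefined. 2b->0: no, a/aabab meet in 0. 2b->1: ok.
abaa: 2a undefined. 2a->0: ok.
All examples now run through 3 states with every (state, symbol) defined. Accept strings end in {0}, Reject strings end in {1,2}; accept={0}.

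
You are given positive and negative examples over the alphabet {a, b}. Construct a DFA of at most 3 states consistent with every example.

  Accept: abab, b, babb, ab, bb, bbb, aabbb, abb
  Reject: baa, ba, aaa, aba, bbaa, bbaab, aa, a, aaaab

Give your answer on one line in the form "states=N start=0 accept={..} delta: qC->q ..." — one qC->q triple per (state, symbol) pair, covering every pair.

Fold the examples into a partial DFA from state 0: repeatedly fix the first undefined (state, symbol) met by the shortest-then-alphabetical prefix, trying targets in increasing order and rejecting any under which an Accept and a Reject string meet in one state with the same remainder; add a state when all current targets are rejected. Accepting states are where Accept strings end.
a: 0a undefined. 0a->0: no, b/aaaab meet in 0 with "b" left. Open state 1: 0a->1.
b: 0b undefined. 0b->0: ok.
aa: 1a undefined. 1a->0: no, b/baa meet in 0. 1a->1: no, ab/bbaab meet in 1 with "b" left. Open state 2: 1a->2.
ab: 1b undefined. 1b->0: ok.
aaa: 2a undefined. 2a->0: no, abab/aaa meet in 0. 2a->1: ok.
aab: 2b undefined. 2b->0: no, abab/bbaab meet in 0. 2b->1: ok.
All examples now run through 3 states with every (state, symbol) defined. Accept strings end in {0}, Reject strings end in {1,2}; accept={0}.

states=3 start=0 accept={0} delta: 0a->1 0b->0 1a->2 1b->0 2a->1 2b->1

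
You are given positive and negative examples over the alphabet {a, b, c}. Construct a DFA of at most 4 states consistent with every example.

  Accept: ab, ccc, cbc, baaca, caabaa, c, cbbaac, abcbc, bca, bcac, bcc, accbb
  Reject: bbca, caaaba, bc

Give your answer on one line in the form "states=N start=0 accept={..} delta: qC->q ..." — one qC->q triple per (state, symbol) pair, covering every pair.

Fold the examples into a partial DFA from state 0: repeatedly fix the first undefined (state, symbol) met by the shortest-then-alphabetical prefix, trying targets in increasing order and rejecting any under which an Accept and a Reject string meet in one state with the same remainder; add a state when all current targets are rejected. Accepting states are where Accept strings end.
a: 0a undefined. 0a->0: ok.
b: 0b undefined. 0b->0: no, baaca/bbca meet in 0 with "ca" left. Open state 1: 0b->1.
c: 0c undefined. 0c->0: no, cbc/bc meet in 1 with "c" left. 0c->1: ok.
ba: 1a undefined. 1a->0: no, baaca/caaaba meet in 0. 1a->1: ok.
bb: 1b undefined. 1b->0: no, ab/bbca meet in 1. 1b->1: no, ab/caaaba meet in 1. Open state 2: 1b->2.
bc: 1c undefined. 1c->0: no, baaca/bc meet in 0. 1c->1: no, ab/bc meet in 1. 1c->2: no, baaca/caaaba meet in 2 with "a" left. Open state 3: 1c->3.
bbc: 2c undefined. 2c->0: no, cbc/bbca meet in 0. 2c->1: no, ab/bbca meet in 1. 2c->2: ok.
bca: 3a undefined. 3a->0: ok.
bcc: 3c undefined. 3c->0: ok.
cbb: 2b undefined. 2b->0: ok.
abcb: 3b undefined. 3b->0: ok.
bbca: 2a undefined. 2a->0: no, ccc/bbca meet in 0. 2a->1: no, ab/bbca meet in 1. 2a->2: no, cbc/bbca meet in 2. 2a->3: ok.
All examples now run through 4 states with every (state, symbol) defined. Accept strings end in {0,1,2}, Reject strings end in {3}; accept={0,1,2}.

states=4 start=0 accept={0,1,2} delta: 0a->0 0b->1 0c->1 1a->1 1b->2 1c->3 2a->3 2b->0 2c->2 3a->0 3b->0 3c->0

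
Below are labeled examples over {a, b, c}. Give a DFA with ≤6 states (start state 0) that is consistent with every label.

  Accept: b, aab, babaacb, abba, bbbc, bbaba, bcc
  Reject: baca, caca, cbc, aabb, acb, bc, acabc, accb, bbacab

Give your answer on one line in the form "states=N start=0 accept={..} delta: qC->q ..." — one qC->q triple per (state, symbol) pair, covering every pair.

states=5 start=0 accept={0,1,4} delta: 0a->0 0b->1 0c->1 1a->1 1b->2 1c->3 2a->4 2b->0 2c->2 3a->2 3b->2 3c->0 4a->2 4b->0 4c->1

Fold the examples into a partial DFA from state 0: repeatedly fix the first undefined (state, symbol) met by the shortest-then-alphabetical prefix, trying targets in increasing order and rejecting any under which an Accept and a Reject string meet in one state with the same remainder; add a state when all current targets are rejected. Accepting states are where Accept strings end.
a: 0a undefined. 0a->0: ok.
b: 0b undefined. 0b->0: no, b/aabb meet in 0. Open state 1: 0b->1.
c: 0c undefined. 0c->0: no, b/acb meet in 1. 0c->1: ok.
ba: 1a undefined. 1a->0: no, babaacb/aabb meet in 1 with "b" left. 1a->1: ok.
bb: 1b undefined. 1b->0: no, b/cbc meet in 1. 1b->1: no, b/aabb meet in 1. Open state 2: 1b->2.
bc: 1c undefined. 1c->0: no, b/accb meet in 1. 1c->1: no, b/baca meet in 1. 1c->2: no, abba/baca meet in 2 with "a" left. Open state 3: 1c->3.
bba: 2a undefined. 2a->0: no, babaacb/aabb meet in 2. 2a->1: no, babaacb/accb meet in 3 with "b" left. 2a->2: no, abba/aabb meet in 2. 2a->3: no, abba/bc meet in 3. Open state 4: 2a->4.
bbb: 2b undefined. 2b->0: ok.
bcc: 3c undefined. 3c->0: ok.
cbc: 2c undefined. 2c->0: no, bcc/cbc meet in 0. 2c->1: no, b/cbc meet in 1. 2c->2: ok.
accb: 3b undefined. 3b->0: no, bcc/accb meet in 0. 3b->1: no, b/accb meet in 1. 3b->2: ok.
baca: 3a undefined. 3a->0: no, bcc/baca meet in 0. 3a->1: no, b/baca meet in 1. 3a->2: ok.
bbab: 4b undefined. 4b->0: ok.
bbac: 4c undefined. 4c->0: no, b/bbacab meet in 1. 4c->1: ok.
babaa: 4a undefined. 4a->0: no, babaacb/baca meet in 2. 4a->1: no, babaacb/baca meet in 2. 4a->2: ok.
All examples now run through 5 states with every (state, symbol) defined. Accept strings end in {0,1,4}, Reject strings end in {2,3}; accept={0,1,4}.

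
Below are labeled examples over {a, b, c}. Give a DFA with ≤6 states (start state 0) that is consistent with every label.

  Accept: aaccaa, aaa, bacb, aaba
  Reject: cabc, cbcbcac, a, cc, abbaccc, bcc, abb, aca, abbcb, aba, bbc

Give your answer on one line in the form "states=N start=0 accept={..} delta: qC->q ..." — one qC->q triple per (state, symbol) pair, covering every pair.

Fold the examples into a partial DFA from state 0: repeatedly fix the first undefined (state, symbol) met by the shortest-then-alphabetical prefix, trying targets in increasing order and rejecting any under which an Accept and a Reject string meet in one state with the same remainder; add a state when all current targets are rejected. Accepting states are where Accept strings end.
a: 0a undefined. 0a->0: no, aaa/a meet in 0. Open state 1: 0a->1.
b: 0b undefined. 0b->0: ok.
c: 0c undefined. 0c->0: ok.
aa: 1a undefined. 1a->0: no, aaccaa/cc meet in 0. 1a->1: no, aaa/a meet in 1. Open state 2: 1a->2.
ab: 1b undefined. 1b->0: ok.
ac: 1c undefined. 1c->0: no, bacb/cabc meet in 0. 1c->1: no, bacb/cabc meet in 0. 1c->2: no, aaa/aca meet in 2 with "a" left. Open state 3: 1c->3.
aaa: 2a undefined. 2a->0: no, aaa/cabc meet in 0. 2a->1: no, aaa/a meet in 1. 2a->2: ok.
aab: 2b undefined. 2b->0: no, aaba/a meet in 1. 2b->1: ok.
aac: 2c undefined. 2c->0: ok.
aca: 3a undefined. 3a->0: ok.
bacb: 3b undefined. 3b->0: no, bacb/cabc meet in 0. 3b->1: no, bacb/a meet in 1. 3b->2: ok.
abbacc: 3c undefined. 3c->0: ok.
All examples now run through 4 states with every (state, symbol) defined. Accept strings end in {2}, Reject strings end in {0,1,3}; accept={2}.

states=4 start=0 accept={2} delta: 0a->1 0b->0 0c->0 1a->2 1b->0 1c->3 2a->2 2b->1 2c->0 3a->0 3b->2 3c->0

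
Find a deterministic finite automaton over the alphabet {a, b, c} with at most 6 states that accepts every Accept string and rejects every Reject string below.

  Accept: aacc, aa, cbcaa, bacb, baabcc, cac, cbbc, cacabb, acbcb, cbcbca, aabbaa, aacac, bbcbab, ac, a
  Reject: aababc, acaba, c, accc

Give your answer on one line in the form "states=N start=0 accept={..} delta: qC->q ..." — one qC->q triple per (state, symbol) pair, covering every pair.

states=5 start=0 accept={0,1,3,4} delta: 0a->1 0b->0 0c->2 1a->0 1b->4 1c->3 2a->1 2b->2 2c->0 3a->1 3b->1 3c->0 4a->2 4b->0 4c->2

Fold the examples into a partial DFA from state 0: repeatedly fix the first undefined (state, symbol) met by the shortest-then-alphabetical prefix, trying targets in increasing order and rejecting any under which an Accept and a Reject string meet in one state with the same remainder; add a state when all current targets are rejected. Accepting states are where Accept strings end.
a: 0a undefined. 0a->0: no, ac/c meet in 0 with "c" left. Open state 1: 0a->1.
b: 0b undefined. 0b->0: ok.
c: 0c undefined. 0c->0: no, cbbc/c meet in 0. 0c->1: no, a/c meet in 1. Open state 2: 0c->2.
aa: 1a undefined. 1a->0: ok.
ac: 1c undefined. 1c->0: no, aacc/accc meet in 2 with "c" left. 1c->1: no, ac/acaba meet in 1. 1c->2: no, ac/c meet in 2. Open state 3: 1c->3.
ca: 2a undefined. 2a->0: no, cac/c meet in 2. 2a->1: ok.
cb: 2b undefined. 2b->0: no, cbbc/c meet in 2. 2b->1: no, cbbc/aababc meet in 1 with "bc" left. 2b->2: ok.
aca: 3a undefined. 3a->0: no, a/acaba meet in 1. 3a->1: ok.
acb: 3b undefined. 3b->0: no, acbcb/c meet in 2. 3b->1: ok.
acc: 3c undefined. 3c->0: ok.
cbc: 2c undefined. 2c->0: ok.
acab: 1b undefined. 1b->0: no, bacb/acaba meet in 1. 1b->1: no, aacc/acaba meet in 0. 1b->2: no, aacc/aababc meet in 0. 1b->3: no, aacc/aababc meet in 0. Open state 4: 1b->4.
acaba: 4a undefined. 4a->0: no, aacc/acaba meet in 0. 4a->1: no, bacb/acaba meet in 1. 4a->2: ok.
aababc: 4c undefined. 4c->0: no, aacc/aababc meet in 0. 4c->1: no, bacb/aababc meet in 1. 4c->2: ok.
cacabb: 4b undefined. 4b->0: ok.
All examples now run through 5 states with every (state, symbol) defined. Accept strings end in {0,1,3,4}, Reject strings end in {2}; accept={0,1,3,4}.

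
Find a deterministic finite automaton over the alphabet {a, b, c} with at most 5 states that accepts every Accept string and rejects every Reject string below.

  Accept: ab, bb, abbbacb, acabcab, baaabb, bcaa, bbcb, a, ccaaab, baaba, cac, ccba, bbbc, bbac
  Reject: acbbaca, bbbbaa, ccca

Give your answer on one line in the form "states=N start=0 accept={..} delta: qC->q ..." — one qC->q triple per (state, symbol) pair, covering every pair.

Grow the machine one transition at a time. Run the examples from 0; the earliest place one falls off (shortest prefix, ties alphabetical) gets sent to the lowest-numbered state that keeps every Accept/Reject pair distinguishable — a pair clashes when both reach the same state with identical unread suffix — and to a fresh state only if none does.
a: 0a undefined. 0a->0: ok.
b: 0b undefined. 0b->0: no, ab/bbbbaa meet in 0. Open state 1: 0b->1.
c: 0c undefined. 0c->0: no, a/ccca meet in 0. 0c->1: ok.
ba: 1a undefined. 1a->0: ok.
bb: 1b undefined. 1b->0: no, bb/acbbaca meet in 0. 1b->1: no, a/acbbaca meet in 0. Open state 2: 1b->2.
bc: 1c undefined. 1c->0: no, bcaa/ccca meet in 0. 1c->1: no, bcaa/ccca meet in 0. 1c->2: ok.
bba: 2a undefined. 2a->0: ok.
bbb: 2b undefined. 2b->0: no, bcaa/acbbaca meet in 0. 2b->1: no, bcaa/acbbaca meet in 0. 2b->2: no, bcaa/acbbaca meet in 0. Open state 3: 2b->3.
bbc: 2c undefined. 2c->0: no, bcaa/ccca meet in 0. 2c->1: no, bcaa/ccca meet in 0. 2c->2: no, bcaa/ccca meet in 0. 2c->3: no, ccba/ccca meet in 3 with "a" left. Open state 4: 2c->4.
bbbb: 3b undefined. 3b->0: no, bcaa/bbbbaa meet in 0. 3b->1: no, bcaa/bbbbaa meet in 0. 3b->2: no, bcaa/bbbbaa meet in 0. 3b->3: ok.
bbbc: 3c undefined. 3c->0: ok.
bbcb: 4b undefined. 4b->0: ok.
ccba: 3a undefined. 3a->0: no, bcaa/acbbaca meet in 0. 3a->1: no, bcaa/acbbaca meet in 0. 3a->2: no, abbbacb/bbbbaa meet in 0. 3a->3: no, bcaa/acbbaca meet in 0. 3a->4: ok.
ccca: 4a undefined. 4a->0: no, bcaa/bbbbaa meet in 0. 4a->1: no, ab/bbbbaa meet in 1. 4a->2: no, bb/bbbbaa meet in 2. 4a->3: ok.
abbbac: 4c undefined. 4c->0: no, bcaa/acbbaca meet in 0. 4c->1: no, bcaa/acbbaca meet in 0. 4c->2: no, abbbacb/bbbbaa meet in 3. 4c->3: no, abbbacb/bbbbaa meet in 3. 4c->4: ok.
All examples now run through 5 states with every (state, symbol) defined. Accept strings end in {0,1,2,4}, Reject strings end in {3}; accept={0,1,2,4}.

states=5 start=0 accept={0,1,2,4} delta: 0a->0 0b->1 0c->1 1a->0 1b->2 1c->2 2a->0 2b->3 2c->4 3a->4 3b->3 3c->0 4a->3 4b->0 4c->4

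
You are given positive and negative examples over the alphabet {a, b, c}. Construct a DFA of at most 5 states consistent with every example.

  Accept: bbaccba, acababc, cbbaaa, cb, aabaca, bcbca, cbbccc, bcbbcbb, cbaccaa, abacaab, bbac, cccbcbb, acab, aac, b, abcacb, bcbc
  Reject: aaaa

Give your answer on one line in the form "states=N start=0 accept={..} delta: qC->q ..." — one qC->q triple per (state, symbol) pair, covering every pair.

states=2 start=0 accept={1} delta: 0a->0 0b->1 0c->1 1a->1 1b->1 1c->1

State merging on the prefix tree: take the shortest (then alphabetical) example prefix whose next move is undefined and point that move at state 0, else 1, else 2, ...; a target is out if some Accept/Reject pair would then sit in one state with the same input left (inseparable). If every existing state is out, open a new one.
a: 0a undefined. 0a->0: ok.
b: 0b undefined. 0b->0: no, b/aaaa meet in 0. Open state 1: 0b->1.
c: 0c undefined. 0c->0: no, aac/aaaa meet in 0. 0c->1: ok.
bb: 1b undefined. 1b->0: no, cb/aaaa meet in 0. 1b->1: ok.
bc: 1c undefined. 1c->0: no, bcbca/aaaa meet in 0. 1c->1: ok.
aba: 1a undefined. 1a->0: no, bbaccba/aaaa meet in 0. 1a->1: ok.
All examples now run through 2 states with every (state, symbol) defined. Accept strings end in {1}, Reject strings end in {0}; accept={1}.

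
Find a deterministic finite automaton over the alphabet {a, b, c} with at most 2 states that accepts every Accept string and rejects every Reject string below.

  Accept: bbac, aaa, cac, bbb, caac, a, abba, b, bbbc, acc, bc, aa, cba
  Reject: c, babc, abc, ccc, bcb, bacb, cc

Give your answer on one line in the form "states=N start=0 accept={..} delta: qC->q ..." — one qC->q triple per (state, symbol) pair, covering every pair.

State merging on the prefix tree: take the shortest (then alphabetical) example prefix whose next move is undefined and point that move at state 0, else 1, else 2, ...; a target is out if some Accept/Reject pair would then sit in one state with the same input left (inseparable). If every existing state is out, open a new one.
a: 0a undefined. 0a->0: no, acc/cc meet in 0 with "cc" left. Open state 1: 0a->1.
b: 0b undefined. 0b->0: no, bbbc/c meet in 0 with "c" left. 0b->1: ok.
c: 0c undefined. 0c->0: ok.
aa: 1a undefined. 1a->0: no, aaa/bacb meet in 1. 1a->1: ok.
ab: 1b undefined. 1b->0: ok.
ac: 1c undefined. 1c->0: no, bbac/c meet in 0. 1c->1: ok.
All examples now run through 2 states with every (state, symbol) defined. Accept strings end in {1}, Reject strings end in {0}; accept={1}.

states=2 start=0 accept={1} delta: 0a->1 0b->1 0c->0 1a->1 1b->0 1c->1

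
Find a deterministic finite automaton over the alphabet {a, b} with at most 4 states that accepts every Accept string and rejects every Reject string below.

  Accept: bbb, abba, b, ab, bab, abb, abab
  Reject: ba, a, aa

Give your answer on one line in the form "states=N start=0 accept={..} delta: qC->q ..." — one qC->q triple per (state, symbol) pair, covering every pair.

states=3 start=0 accept={1,2} delta: 0a->0 0b->1 1a->0 1b->2 2a->1 2b->1

Grow the machine one transition at a time. Run the examples from 0; the earliest place one falls off (shortest prefix, ties alphabetical) gets sent to the lowest-numbered state that keeps every Accept/Reject pair distinguishable — a pair clashes when both reach the same state with identical unread suffix — and to a fresh state only if none does.
a: 0a undefined. 0a->0: ok.
b: 0b undefined. 0b->0: no, bbb/ba meet in 0. Open state 1: 0b->1.
ba: 1a undefined. 1a->0: ok.
bb: 1b undefined. 1b->0: no, abba/ba meet in 0. 1b->1: no, abba/ba meet in 0. Open state 2: 1b->2.
bbb: 2b undefined. 2b->0: no, bbb/ba meet in 0. 2b->1: ok.
abba: 2a undefined. 2a->0: no, abba/ba meet in 0. 2a->1: ok.
All examples now run through 3 states with every (state, symbol) defined. Accept strings end in {1,2}, Reject strings end in {0}; accept={1,2}.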